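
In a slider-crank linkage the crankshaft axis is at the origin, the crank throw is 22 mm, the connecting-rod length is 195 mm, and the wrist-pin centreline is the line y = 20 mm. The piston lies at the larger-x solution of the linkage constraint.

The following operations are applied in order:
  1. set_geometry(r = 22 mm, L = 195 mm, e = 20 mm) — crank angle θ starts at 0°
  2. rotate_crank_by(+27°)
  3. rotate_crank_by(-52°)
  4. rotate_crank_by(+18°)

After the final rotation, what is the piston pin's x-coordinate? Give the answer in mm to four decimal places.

215.5125

set_geometry: r = 22 mm, L = 195 mm, e = 20 mm; θ ← 0°
rotate_crank_by(+27°): θ ← 0° +27° = 27°
rotate_crank_by(-52°): θ ← 27° -52° = -25°
rotate_crank_by(+18°): θ ← -25° +18° = -7°
crank pin P = (r cos θ, r sin θ) = (21.836015, -2.681126)
h = r sin θ − e = -2.681126 − 20 = -22.681126
x = r cos θ + √(L² − h²) = 21.836015 + √(38025.0 − 514.4335) = 21.836015 + 193.676448 = 215.512463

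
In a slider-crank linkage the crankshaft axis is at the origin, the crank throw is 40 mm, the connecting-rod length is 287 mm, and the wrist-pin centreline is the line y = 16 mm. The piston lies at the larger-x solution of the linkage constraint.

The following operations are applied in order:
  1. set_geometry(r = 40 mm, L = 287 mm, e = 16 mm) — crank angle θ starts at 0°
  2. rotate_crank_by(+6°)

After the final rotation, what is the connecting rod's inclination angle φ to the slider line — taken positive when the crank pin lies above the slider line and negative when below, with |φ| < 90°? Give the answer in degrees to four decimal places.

set_geometry: r = 40 mm, L = 287 mm, e = 16 mm; θ ← 0°
rotate_crank_by(+6°): θ ← 0° +6° = 6°
crank pin P = (r cos θ, r sin θ) = (39.780876, 4.181139)
h = r sin θ − e = 4.181139 − 16 = -11.818861
sin φ = h / L = -11.818861 / 287 = -0.04118070
φ = arcsin(-0.04118070) = -2.360148°

-2.3601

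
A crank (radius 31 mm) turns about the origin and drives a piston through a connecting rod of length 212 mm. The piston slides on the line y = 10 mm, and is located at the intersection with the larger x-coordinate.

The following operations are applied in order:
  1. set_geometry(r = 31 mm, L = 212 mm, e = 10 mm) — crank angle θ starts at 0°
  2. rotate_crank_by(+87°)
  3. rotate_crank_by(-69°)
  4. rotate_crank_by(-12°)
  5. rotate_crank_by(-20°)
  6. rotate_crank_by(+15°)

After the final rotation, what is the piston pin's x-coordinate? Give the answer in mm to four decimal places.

set_geometry: r = 31 mm, L = 212 mm, e = 10 mm; θ ← 0°
rotate_crank_by(+87°): θ ← 0° +87° = 87°
rotate_crank_by(-69°): θ ← 87° -69° = 18°
rotate_crank_by(-12°): θ ← 18° -12° = 6°
rotate_crank_by(-20°): θ ← 6° -20° = -14°
rotate_crank_by(+15°): θ ← -14° +15° = 1°
crank pin P = (r cos θ, r sin θ) = (30.995279, 0.541025)
h = r sin θ − e = 0.541025 − 10 = -9.458975
x = r cos θ + √(L² − h²) = 30.995279 + √(44944.0 − 89.4722) = 30.995279 + 211.788875 = 242.784154

242.7842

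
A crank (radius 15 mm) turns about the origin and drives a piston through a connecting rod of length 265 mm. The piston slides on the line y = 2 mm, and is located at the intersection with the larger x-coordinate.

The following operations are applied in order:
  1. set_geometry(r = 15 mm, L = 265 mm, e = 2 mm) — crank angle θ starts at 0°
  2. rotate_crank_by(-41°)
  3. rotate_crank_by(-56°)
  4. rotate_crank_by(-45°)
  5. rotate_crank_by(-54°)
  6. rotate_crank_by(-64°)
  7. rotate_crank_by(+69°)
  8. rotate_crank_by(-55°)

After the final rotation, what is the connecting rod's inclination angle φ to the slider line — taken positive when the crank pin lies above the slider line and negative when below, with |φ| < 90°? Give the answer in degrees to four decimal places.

set_geometry: r = 15 mm, L = 265 mm, e = 2 mm; θ ← 0°
rotate_crank_by(-41°): θ ← 0° -41° = -41°
rotate_crank_by(-56°): θ ← -41° -56° = -97°
rotate_crank_by(-45°): θ ← -97° -45° = -142°
rotate_crank_by(-54°): θ ← -142° -54° = -196°
rotate_crank_by(-64°): θ ← -196° -64° = -260°
rotate_crank_by(+69°): θ ← -260° +69° = -191°
rotate_crank_by(-55°): θ ← -191° -55° = -246°
crank pin P = (r cos θ, r sin θ) = (-6.101050, 13.703182)
h = r sin θ − e = 13.703182 − 2 = 11.703182
sin φ = h / L = 11.703182 / 265 = 0.04416295
φ = arcsin(0.04416295) = 2.531174°

2.5312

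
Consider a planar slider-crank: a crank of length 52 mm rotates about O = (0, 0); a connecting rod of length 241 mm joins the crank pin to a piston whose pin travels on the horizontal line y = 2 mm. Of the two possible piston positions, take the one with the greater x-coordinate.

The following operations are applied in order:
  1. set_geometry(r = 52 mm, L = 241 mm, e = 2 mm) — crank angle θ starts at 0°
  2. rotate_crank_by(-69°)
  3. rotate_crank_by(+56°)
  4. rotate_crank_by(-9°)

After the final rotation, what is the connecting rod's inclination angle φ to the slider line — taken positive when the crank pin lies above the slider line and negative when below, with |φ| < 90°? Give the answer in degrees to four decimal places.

-5.1134

set_geometry: r = 52 mm, L = 241 mm, e = 2 mm; θ ← 0°
rotate_crank_by(-69°): θ ← 0° -69° = -69°
rotate_crank_by(+56°): θ ← -69° +56° = -13°
rotate_crank_by(-9°): θ ← -13° -9° = -22°
crank pin P = (r cos θ, r sin θ) = (48.213560, -19.479543)
h = r sin θ − e = -19.479543 − 2 = -21.479543
sin φ = h / L = -21.479543 / 241 = -0.08912673
φ = arcsin(-0.08912673) = -5.113371°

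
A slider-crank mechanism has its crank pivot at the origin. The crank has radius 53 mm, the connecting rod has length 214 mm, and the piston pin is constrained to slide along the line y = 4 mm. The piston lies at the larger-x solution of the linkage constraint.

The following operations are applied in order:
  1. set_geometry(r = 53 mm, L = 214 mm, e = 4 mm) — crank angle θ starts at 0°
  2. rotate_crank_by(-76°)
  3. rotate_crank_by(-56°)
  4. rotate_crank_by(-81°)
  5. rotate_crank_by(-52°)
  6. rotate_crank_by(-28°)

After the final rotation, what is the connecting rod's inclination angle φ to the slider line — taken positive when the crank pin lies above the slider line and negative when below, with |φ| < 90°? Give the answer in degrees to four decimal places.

set_geometry: r = 53 mm, L = 214 mm, e = 4 mm; θ ← 0°
rotate_crank_by(-76°): θ ← 0° -76° = -76°
rotate_crank_by(-56°): θ ← -76° -56° = -132°
rotate_crank_by(-81°): θ ← -132° -81° = -213°
rotate_crank_by(-52°): θ ← -213° -52° = -265°
rotate_crank_by(-28°): θ ← -265° -28° = -293°
crank pin P = (r cos θ, r sin θ) = (20.708750, 48.786757)
h = r sin θ − e = 48.786757 − 4 = 44.786757
sin φ = h / L = 44.786757 / 214 = 0.20928391
φ = arcsin(0.20928391) = 12.080391°

12.0804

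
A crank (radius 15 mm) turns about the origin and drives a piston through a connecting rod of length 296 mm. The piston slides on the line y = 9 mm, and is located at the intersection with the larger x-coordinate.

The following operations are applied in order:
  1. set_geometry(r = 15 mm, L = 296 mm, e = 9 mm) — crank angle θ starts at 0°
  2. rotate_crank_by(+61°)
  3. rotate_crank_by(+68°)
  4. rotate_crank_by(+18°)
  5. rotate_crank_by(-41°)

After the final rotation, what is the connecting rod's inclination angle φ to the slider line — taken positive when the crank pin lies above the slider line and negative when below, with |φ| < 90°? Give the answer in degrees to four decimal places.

1.0490

set_geometry: r = 15 mm, L = 296 mm, e = 9 mm; θ ← 0°
rotate_crank_by(+61°): θ ← 0° +61° = 61°
rotate_crank_by(+68°): θ ← 61° +68° = 129°
rotate_crank_by(+18°): θ ← 129° +18° = 147°
rotate_crank_by(-41°): θ ← 147° -41° = 106°
crank pin P = (r cos θ, r sin θ) = (-4.134560, 14.418925)
h = r sin θ − e = 14.418925 − 9 = 5.418925
sin φ = h / L = 5.418925 / 296 = 0.01830718
φ = arcsin(0.01830718) = 1.048983°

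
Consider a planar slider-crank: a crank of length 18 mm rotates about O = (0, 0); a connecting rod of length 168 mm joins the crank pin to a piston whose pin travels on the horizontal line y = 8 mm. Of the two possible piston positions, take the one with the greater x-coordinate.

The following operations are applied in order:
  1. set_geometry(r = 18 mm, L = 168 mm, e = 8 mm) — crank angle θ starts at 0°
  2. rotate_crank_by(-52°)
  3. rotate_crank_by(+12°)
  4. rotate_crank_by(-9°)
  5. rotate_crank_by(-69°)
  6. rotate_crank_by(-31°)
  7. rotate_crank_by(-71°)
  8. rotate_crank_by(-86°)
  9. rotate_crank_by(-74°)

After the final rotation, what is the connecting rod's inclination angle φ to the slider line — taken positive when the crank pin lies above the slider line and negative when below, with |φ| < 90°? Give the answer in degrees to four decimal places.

set_geometry: r = 18 mm, L = 168 mm, e = 8 mm; θ ← 0°
rotate_crank_by(-52°): θ ← 0° -52° = -52°
rotate_crank_by(+12°): θ ← -52° +12° = -40°
rotate_crank_by(-9°): θ ← -40° -9° = -49°
rotate_crank_by(-69°): θ ← -49° -69° = -118°
rotate_crank_by(-31°): θ ← -118° -31° = -149°
rotate_crank_by(-71°): θ ← -149° -71° = -220°
rotate_crank_by(-86°): θ ← -220° -86° = -306°
rotate_crank_by(-74°): θ ← -306° -74° = -380°
crank pin P = (r cos θ, r sin θ) = (16.914467, -6.156363)
h = r sin θ − e = -6.156363 − 8 = -14.156363
sin φ = h / L = -14.156363 / 168 = -0.08426406
φ = arcsin(-0.08426406) = -4.833707°

-4.8337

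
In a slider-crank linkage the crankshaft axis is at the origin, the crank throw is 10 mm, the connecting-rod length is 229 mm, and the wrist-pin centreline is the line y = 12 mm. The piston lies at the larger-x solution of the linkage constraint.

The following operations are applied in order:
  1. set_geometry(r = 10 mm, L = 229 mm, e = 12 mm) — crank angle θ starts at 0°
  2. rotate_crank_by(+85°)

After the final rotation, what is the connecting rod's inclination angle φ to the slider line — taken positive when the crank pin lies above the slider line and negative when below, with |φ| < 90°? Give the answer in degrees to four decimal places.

set_geometry: r = 10 mm, L = 229 mm, e = 12 mm; θ ← 0°
rotate_crank_by(+85°): θ ← 0° +85° = 85°
crank pin P = (r cos θ, r sin θ) = (0.871557, 9.961947)
h = r sin θ − e = 9.961947 − 12 = -2.038053
sin φ = h / L = -2.038053 / 229 = -0.00889979
φ = arcsin(-0.00889979) = -0.509927°

-0.5099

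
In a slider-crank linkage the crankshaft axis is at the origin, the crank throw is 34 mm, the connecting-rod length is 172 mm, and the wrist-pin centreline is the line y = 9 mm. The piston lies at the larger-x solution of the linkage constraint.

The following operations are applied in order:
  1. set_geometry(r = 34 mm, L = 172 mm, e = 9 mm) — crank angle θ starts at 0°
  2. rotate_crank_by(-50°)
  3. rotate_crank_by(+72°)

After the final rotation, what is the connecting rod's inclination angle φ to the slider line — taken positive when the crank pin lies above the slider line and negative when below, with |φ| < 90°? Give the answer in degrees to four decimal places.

set_geometry: r = 34 mm, L = 172 mm, e = 9 mm; θ ← 0°
rotate_crank_by(-50°): θ ← 0° -50° = -50°
rotate_crank_by(+72°): θ ← -50° +72° = 22°
crank pin P = (r cos θ, r sin θ) = (31.524251, 12.736624)
h = r sin θ − e = 12.736624 − 9 = 3.736624
sin φ = h / L = 3.736624 / 172 = 0.02172456
φ = arcsin(0.02172456) = 1.244823°

1.2448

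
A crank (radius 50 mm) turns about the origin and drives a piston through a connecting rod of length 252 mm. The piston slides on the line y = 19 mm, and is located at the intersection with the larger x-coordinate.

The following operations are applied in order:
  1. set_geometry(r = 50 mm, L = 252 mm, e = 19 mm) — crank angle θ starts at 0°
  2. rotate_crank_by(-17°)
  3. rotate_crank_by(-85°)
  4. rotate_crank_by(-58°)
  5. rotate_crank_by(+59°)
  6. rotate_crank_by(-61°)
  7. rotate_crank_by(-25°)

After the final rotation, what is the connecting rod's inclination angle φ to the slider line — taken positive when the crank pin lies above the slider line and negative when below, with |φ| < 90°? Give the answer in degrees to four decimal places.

set_geometry: r = 50 mm, L = 252 mm, e = 19 mm; θ ← 0°
rotate_crank_by(-17°): θ ← 0° -17° = -17°
rotate_crank_by(-85°): θ ← -17° -85° = -102°
rotate_crank_by(-58°): θ ← -102° -58° = -160°
rotate_crank_by(+59°): θ ← -160° +59° = -101°
rotate_crank_by(-61°): θ ← -101° -61° = -162°
rotate_crank_by(-25°): θ ← -162° -25° = -187°
crank pin P = (r cos θ, r sin θ) = (-49.627308, 6.093467)
h = r sin θ − e = 6.093467 − 19 = -12.906533
sin φ = h / L = -12.906533 / 252 = -0.05121640
φ = arcsin(-0.05121640) = -2.935768°

-2.9358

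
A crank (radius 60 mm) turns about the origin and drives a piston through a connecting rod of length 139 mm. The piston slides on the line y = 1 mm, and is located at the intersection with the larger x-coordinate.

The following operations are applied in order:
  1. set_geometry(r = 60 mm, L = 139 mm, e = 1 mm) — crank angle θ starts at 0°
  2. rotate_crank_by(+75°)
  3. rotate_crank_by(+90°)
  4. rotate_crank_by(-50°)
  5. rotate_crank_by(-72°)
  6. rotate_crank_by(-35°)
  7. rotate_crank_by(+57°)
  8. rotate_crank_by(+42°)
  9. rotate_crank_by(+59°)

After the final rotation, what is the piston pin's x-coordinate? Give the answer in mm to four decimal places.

80.1236

set_geometry: r = 60 mm, L = 139 mm, e = 1 mm; θ ← 0°
rotate_crank_by(+75°): θ ← 0° +75° = 75°
rotate_crank_by(+90°): θ ← 75° +90° = 165°
rotate_crank_by(-50°): θ ← 165° -50° = 115°
rotate_crank_by(-72°): θ ← 115° -72° = 43°
rotate_crank_by(-35°): θ ← 43° -35° = 8°
rotate_crank_by(+57°): θ ← 8° +57° = 65°
rotate_crank_by(+42°): θ ← 65° +42° = 107°
rotate_crank_by(+59°): θ ← 107° +59° = 166°
crank pin P = (r cos θ, r sin θ) = (-58.217744, 14.515314)
h = r sin θ − e = 14.515314 − 1 = 13.515314
x = r cos θ + √(L² − h²) = -58.217744 + √(19321.0 − 182.6637) = -58.217744 + 138.341376 = 80.123632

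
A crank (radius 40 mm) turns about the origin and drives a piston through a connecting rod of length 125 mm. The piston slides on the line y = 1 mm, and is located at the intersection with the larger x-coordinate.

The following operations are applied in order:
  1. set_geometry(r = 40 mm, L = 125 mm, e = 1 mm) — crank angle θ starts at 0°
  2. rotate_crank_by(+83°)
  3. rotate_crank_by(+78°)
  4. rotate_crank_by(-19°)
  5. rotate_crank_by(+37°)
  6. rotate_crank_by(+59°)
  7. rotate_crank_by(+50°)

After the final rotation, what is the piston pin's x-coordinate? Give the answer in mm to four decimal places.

131.1071

set_geometry: r = 40 mm, L = 125 mm, e = 1 mm; θ ← 0°
rotate_crank_by(+83°): θ ← 0° +83° = 83°
rotate_crank_by(+78°): θ ← 83° +78° = 161°
rotate_crank_by(-19°): θ ← 161° -19° = 142°
rotate_crank_by(+37°): θ ← 142° +37° = 179°
rotate_crank_by(+59°): θ ← 179° +59° = 238°
rotate_crank_by(+50°): θ ← 238° +50° = 288°
crank pin P = (r cos θ, r sin θ) = (12.360680, -38.042261)
h = r sin θ − e = -38.042261 − 1 = -39.042261
x = r cos θ + √(L² − h²) = 12.360680 + √(15625.0 − 1524.2981) = 12.360680 + 118.746376 = 131.107056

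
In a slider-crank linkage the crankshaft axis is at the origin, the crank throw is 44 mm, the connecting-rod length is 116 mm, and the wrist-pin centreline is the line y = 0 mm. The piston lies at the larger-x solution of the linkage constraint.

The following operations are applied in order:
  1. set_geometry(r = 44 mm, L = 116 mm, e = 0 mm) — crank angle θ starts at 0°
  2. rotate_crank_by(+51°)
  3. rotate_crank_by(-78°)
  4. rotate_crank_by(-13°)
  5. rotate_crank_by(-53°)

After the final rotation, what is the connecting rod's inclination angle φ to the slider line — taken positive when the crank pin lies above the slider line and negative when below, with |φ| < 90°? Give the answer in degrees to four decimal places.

set_geometry: r = 44 mm, L = 116 mm, e = 0 mm; θ ← 0°
rotate_crank_by(+51°): θ ← 0° +51° = 51°
rotate_crank_by(-78°): θ ← 51° -78° = -27°
rotate_crank_by(-13°): θ ← -27° -13° = -40°
rotate_crank_by(-53°): θ ← -40° -53° = -93°
crank pin P = (r cos θ, r sin θ) = (-2.302782, -43.939700)
h = r sin θ − e = -43.939700 − 0 = -43.939700
sin φ = h / L = -43.939700 / 116 = -0.37879051
φ = arcsin(-0.37879051) = -22.258784°

-22.2588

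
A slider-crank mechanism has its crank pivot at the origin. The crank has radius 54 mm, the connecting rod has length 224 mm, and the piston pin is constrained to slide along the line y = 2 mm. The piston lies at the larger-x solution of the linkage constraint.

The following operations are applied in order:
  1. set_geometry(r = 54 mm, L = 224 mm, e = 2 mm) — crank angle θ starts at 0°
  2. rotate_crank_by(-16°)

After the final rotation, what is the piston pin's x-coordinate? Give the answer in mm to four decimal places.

275.2709

set_geometry: r = 54 mm, L = 224 mm, e = 2 mm; θ ← 0°
rotate_crank_by(-16°): θ ← 0° -16° = -16°
crank pin P = (r cos θ, r sin θ) = (51.908132, -14.884417)
h = r sin θ − e = -14.884417 − 2 = -16.884417
x = r cos θ + √(L² − h²) = 51.908132 + √(50176.0 − 285.0835) = 51.908132 + 223.362746 = 275.270878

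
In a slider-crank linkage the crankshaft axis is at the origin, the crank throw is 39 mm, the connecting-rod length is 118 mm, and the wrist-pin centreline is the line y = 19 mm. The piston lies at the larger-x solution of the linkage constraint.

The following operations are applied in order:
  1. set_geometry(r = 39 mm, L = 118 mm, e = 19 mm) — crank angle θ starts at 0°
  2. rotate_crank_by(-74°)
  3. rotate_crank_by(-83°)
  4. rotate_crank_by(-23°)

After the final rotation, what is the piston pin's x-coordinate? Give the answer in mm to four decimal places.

set_geometry: r = 39 mm, L = 118 mm, e = 19 mm; θ ← 0°
rotate_crank_by(-74°): θ ← 0° -74° = -74°
rotate_crank_by(-83°): θ ← -74° -83° = -157°
rotate_crank_by(-23°): θ ← -157° -23° = -180°
crank pin P = (r cos θ, r sin θ) = (-39.000000, -0.000000)
h = r sin θ − e = -0.000000 − 19 = -19.000000
x = r cos θ + √(L² − h²) = -39.000000 + √(13924.0 − 361.0000) = -39.000000 + 116.460294 = 77.460294

77.4603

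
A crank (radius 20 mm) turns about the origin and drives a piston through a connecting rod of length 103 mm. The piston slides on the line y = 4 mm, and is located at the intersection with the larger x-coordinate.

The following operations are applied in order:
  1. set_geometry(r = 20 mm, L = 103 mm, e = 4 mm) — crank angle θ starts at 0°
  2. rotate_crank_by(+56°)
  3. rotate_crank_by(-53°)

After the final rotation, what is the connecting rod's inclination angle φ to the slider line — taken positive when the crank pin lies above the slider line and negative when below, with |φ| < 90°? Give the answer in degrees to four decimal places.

set_geometry: r = 20 mm, L = 103 mm, e = 4 mm; θ ← 0°
rotate_crank_by(+56°): θ ← 0° +56° = 56°
rotate_crank_by(-53°): θ ← 56° -53° = 3°
crank pin P = (r cos θ, r sin θ) = (19.972591, 1.046719)
h = r sin θ − e = 1.046719 − 4 = -2.953281
sin φ = h / L = -2.953281 / 103 = -0.02867263
φ = arcsin(-0.02867263) = -1.643046°

-1.6430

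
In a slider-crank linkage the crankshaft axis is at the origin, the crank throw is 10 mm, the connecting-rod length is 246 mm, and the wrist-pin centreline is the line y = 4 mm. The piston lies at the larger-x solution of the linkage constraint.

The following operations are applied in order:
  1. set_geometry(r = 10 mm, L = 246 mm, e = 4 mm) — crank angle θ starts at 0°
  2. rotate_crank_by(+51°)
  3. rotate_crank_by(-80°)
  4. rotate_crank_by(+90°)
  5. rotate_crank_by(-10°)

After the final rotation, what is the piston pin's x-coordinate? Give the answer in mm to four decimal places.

252.2643

set_geometry: r = 10 mm, L = 246 mm, e = 4 mm; θ ← 0°
rotate_crank_by(+51°): θ ← 0° +51° = 51°
rotate_crank_by(-80°): θ ← 51° -80° = -29°
rotate_crank_by(+90°): θ ← -29° +90° = 61°
rotate_crank_by(-10°): θ ← 61° -10° = 51°
crank pin P = (r cos θ, r sin θ) = (6.293204, 7.771460)
h = r sin θ − e = 7.771460 − 4 = 3.771460
x = r cos θ + √(L² − h²) = 6.293204 + √(60516.0 − 14.2239) = 6.293204 + 245.971088 = 252.264292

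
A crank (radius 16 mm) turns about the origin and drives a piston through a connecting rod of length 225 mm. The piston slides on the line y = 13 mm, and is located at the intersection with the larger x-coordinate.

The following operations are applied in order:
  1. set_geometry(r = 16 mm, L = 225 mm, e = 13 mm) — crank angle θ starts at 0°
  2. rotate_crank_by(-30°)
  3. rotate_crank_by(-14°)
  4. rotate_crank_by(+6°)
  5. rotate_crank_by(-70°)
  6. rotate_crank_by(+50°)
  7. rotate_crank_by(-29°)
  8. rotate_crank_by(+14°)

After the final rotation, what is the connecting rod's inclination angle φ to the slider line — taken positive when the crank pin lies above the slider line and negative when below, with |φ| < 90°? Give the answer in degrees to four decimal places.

-7.2259

set_geometry: r = 16 mm, L = 225 mm, e = 13 mm; θ ← 0°
rotate_crank_by(-30°): θ ← 0° -30° = -30°
rotate_crank_by(-14°): θ ← -30° -14° = -44°
rotate_crank_by(+6°): θ ← -44° +6° = -38°
rotate_crank_by(-70°): θ ← -38° -70° = -108°
rotate_crank_by(+50°): θ ← -108° +50° = -58°
rotate_crank_by(-29°): θ ← -58° -29° = -87°
rotate_crank_by(+14°): θ ← -87° +14° = -73°
crank pin P = (r cos θ, r sin θ) = (4.677947, -15.300876)
h = r sin θ − e = -15.300876 − 13 = -28.300876
sin φ = h / L = -28.300876 / 225 = -0.12578167
φ = arcsin(-0.12578167) = -7.225899°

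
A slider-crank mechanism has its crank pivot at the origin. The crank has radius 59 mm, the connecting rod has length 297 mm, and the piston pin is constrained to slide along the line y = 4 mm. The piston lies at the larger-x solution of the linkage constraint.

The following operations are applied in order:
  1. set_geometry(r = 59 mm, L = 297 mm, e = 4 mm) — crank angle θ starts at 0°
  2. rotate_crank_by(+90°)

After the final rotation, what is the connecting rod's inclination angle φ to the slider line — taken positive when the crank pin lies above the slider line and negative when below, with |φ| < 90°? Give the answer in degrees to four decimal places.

set_geometry: r = 59 mm, L = 297 mm, e = 4 mm; θ ← 0°
rotate_crank_by(+90°): θ ← 0° +90° = 90°
crank pin P = (r cos θ, r sin θ) = (0.000000, 59.000000)
h = r sin θ − e = 59.000000 − 4 = 55.000000
sin φ = h / L = 55.000000 / 297 = 0.18518519
φ = arcsin(0.18518519) = 10.671929°

10.6719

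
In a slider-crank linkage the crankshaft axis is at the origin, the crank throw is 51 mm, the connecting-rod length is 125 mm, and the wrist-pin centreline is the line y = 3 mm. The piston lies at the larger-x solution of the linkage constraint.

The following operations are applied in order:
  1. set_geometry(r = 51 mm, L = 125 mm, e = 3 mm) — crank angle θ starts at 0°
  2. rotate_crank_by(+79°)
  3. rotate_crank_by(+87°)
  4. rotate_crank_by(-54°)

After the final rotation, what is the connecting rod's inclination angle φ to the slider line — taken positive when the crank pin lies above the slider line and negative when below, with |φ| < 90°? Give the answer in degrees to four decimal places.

20.7500

set_geometry: r = 51 mm, L = 125 mm, e = 3 mm; θ ← 0°
rotate_crank_by(+79°): θ ← 0° +79° = 79°
rotate_crank_by(+87°): θ ← 79° +87° = 166°
rotate_crank_by(-54°): θ ← 166° -54° = 112°
crank pin P = (r cos θ, r sin θ) = (-19.104936, 47.286377)
h = r sin θ − e = 47.286377 − 3 = 44.286377
sin φ = h / L = 44.286377 / 125 = 0.35429101
φ = arcsin(0.35429101) = 20.749998°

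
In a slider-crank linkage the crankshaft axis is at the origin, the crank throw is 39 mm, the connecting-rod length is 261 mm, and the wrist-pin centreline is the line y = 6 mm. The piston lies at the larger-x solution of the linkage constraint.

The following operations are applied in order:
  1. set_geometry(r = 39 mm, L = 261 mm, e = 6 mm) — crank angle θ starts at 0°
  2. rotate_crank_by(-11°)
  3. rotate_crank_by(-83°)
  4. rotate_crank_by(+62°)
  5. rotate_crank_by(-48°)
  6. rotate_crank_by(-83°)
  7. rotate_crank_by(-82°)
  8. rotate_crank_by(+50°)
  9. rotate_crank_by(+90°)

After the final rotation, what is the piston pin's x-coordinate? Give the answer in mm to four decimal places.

set_geometry: r = 39 mm, L = 261 mm, e = 6 mm; θ ← 0°
rotate_crank_by(-11°): θ ← 0° -11° = -11°
rotate_crank_by(-83°): θ ← -11° -83° = -94°
rotate_crank_by(+62°): θ ← -94° +62° = -32°
rotate_crank_by(-48°): θ ← -32° -48° = -80°
rotate_crank_by(-83°): θ ← -80° -83° = -163°
rotate_crank_by(-82°): θ ← -163° -82° = -245°
rotate_crank_by(+50°): θ ← -245° +50° = -195°
rotate_crank_by(+90°): θ ← -195° +90° = -105°
crank pin P = (r cos θ, r sin θ) = (-10.093943, -37.671107)
h = r sin θ − e = -37.671107 − 6 = -43.671107
x = r cos θ + √(L² − h²) = -10.093943 + √(68121.0 − 1907.1656) = -10.093943 + 257.320490 = 247.226547

247.2265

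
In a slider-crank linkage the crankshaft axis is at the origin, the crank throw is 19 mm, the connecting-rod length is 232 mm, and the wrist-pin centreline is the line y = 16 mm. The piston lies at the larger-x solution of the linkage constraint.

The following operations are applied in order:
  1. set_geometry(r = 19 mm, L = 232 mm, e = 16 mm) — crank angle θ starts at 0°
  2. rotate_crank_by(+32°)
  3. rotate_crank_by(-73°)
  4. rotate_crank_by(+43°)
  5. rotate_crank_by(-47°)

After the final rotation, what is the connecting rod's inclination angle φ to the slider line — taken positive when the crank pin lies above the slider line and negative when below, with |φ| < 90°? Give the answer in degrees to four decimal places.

-7.2891

set_geometry: r = 19 mm, L = 232 mm, e = 16 mm; θ ← 0°
rotate_crank_by(+32°): θ ← 0° +32° = 32°
rotate_crank_by(-73°): θ ← 32° -73° = -41°
rotate_crank_by(+43°): θ ← -41° +43° = 2°
rotate_crank_by(-47°): θ ← 2° -47° = -45°
crank pin P = (r cos θ, r sin θ) = (13.435029, -13.435029)
h = r sin θ − e = -13.435029 − 16 = -29.435029
sin φ = h / L = -29.435029 / 232 = -0.12687512
φ = arcsin(-0.12687512) = -7.289055°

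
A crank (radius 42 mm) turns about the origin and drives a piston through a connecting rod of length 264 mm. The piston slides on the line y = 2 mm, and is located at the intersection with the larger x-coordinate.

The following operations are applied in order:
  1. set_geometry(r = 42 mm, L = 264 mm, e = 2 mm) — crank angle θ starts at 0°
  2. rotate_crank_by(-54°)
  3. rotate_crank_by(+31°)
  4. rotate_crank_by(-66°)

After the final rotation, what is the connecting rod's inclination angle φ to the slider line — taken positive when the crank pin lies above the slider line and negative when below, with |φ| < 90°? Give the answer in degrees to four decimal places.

-9.5927

set_geometry: r = 42 mm, L = 264 mm, e = 2 mm; θ ← 0°
rotate_crank_by(-54°): θ ← 0° -54° = -54°
rotate_crank_by(+31°): θ ← -54° +31° = -23°
rotate_crank_by(-66°): θ ← -23° -66° = -89°
crank pin P = (r cos θ, r sin θ) = (0.733001, -41.993603)
h = r sin θ − e = -41.993603 − 2 = -43.993603
sin φ = h / L = -43.993603 / 264 = -0.16664244
φ = arcsin(-0.16664244) = -9.592660°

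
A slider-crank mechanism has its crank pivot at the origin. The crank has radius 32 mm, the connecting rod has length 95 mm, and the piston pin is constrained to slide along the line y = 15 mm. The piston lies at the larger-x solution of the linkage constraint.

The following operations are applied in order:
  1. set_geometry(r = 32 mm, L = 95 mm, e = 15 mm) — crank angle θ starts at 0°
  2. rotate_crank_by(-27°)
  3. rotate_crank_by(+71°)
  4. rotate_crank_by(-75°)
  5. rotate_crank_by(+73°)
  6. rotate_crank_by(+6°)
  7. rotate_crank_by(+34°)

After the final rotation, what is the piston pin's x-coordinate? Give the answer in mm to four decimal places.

set_geometry: r = 32 mm, L = 95 mm, e = 15 mm; θ ← 0°
rotate_crank_by(-27°): θ ← 0° -27° = -27°
rotate_crank_by(+71°): θ ← -27° +71° = 44°
rotate_crank_by(-75°): θ ← 44° -75° = -31°
rotate_crank_by(+73°): θ ← -31° +73° = 42°
rotate_crank_by(+6°): θ ← 42° +6° = 48°
rotate_crank_by(+34°): θ ← 48° +34° = 82°
crank pin P = (r cos θ, r sin θ) = (4.453539, 31.688578)
h = r sin θ − e = 31.688578 − 15 = 16.688578
x = r cos θ + √(L² − h²) = 4.453539 + √(9025.0 − 278.5086) = 4.453539 + 93.522678 = 97.976218

97.9762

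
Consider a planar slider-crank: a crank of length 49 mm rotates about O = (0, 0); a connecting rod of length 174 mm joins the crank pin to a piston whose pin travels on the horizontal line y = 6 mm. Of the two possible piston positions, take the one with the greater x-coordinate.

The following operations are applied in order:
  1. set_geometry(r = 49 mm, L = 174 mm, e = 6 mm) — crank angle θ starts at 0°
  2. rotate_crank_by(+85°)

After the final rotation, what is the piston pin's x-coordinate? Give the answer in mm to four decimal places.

172.9212

set_geometry: r = 49 mm, L = 174 mm, e = 6 mm; θ ← 0°
rotate_crank_by(+85°): θ ← 0° +85° = 85°
crank pin P = (r cos θ, r sin θ) = (4.270631, 48.813540)
h = r sin θ − e = 48.813540 − 6 = 42.813540
x = r cos θ + √(L² − h²) = 4.270631 + √(30276.0 − 1832.9992) = 4.270631 + 168.650529 = 172.921160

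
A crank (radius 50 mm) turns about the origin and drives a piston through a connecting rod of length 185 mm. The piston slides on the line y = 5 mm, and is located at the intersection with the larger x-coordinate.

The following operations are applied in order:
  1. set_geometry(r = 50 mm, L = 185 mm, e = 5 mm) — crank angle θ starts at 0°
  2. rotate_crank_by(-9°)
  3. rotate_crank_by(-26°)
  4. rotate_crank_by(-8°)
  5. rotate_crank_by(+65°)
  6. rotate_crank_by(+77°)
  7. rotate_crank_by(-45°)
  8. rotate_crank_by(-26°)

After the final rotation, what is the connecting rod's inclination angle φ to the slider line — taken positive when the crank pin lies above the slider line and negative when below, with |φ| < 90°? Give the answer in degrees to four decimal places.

5.7309

set_geometry: r = 50 mm, L = 185 mm, e = 5 mm; θ ← 0°
rotate_crank_by(-9°): θ ← 0° -9° = -9°
rotate_crank_by(-26°): θ ← -9° -26° = -35°
rotate_crank_by(-8°): θ ← -35° -8° = -43°
rotate_crank_by(+65°): θ ← -43° +65° = 22°
rotate_crank_by(+77°): θ ← 22° +77° = 99°
rotate_crank_by(-45°): θ ← 99° -45° = 54°
rotate_crank_by(-26°): θ ← 54° -26° = 28°
crank pin P = (r cos θ, r sin θ) = (44.147380, 23.473578)
h = r sin θ − e = 23.473578 − 5 = 18.473578
sin φ = h / L = 18.473578 / 185 = 0.09985718
φ = arcsin(0.09985718) = 5.730946°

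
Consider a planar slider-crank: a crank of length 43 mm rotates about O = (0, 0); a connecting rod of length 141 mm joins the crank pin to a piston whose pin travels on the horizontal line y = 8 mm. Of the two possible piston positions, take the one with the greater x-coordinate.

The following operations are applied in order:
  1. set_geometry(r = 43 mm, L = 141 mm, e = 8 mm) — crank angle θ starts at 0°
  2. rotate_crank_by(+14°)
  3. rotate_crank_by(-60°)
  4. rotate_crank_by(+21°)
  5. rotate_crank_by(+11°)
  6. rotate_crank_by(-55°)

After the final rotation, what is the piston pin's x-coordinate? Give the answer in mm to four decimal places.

147.9359

set_geometry: r = 43 mm, L = 141 mm, e = 8 mm; θ ← 0°
rotate_crank_by(+14°): θ ← 0° +14° = 14°
rotate_crank_by(-60°): θ ← 14° -60° = -46°
rotate_crank_by(+21°): θ ← -46° +21° = -25°
rotate_crank_by(+11°): θ ← -25° +11° = -14°
rotate_crank_by(-55°): θ ← -14° -55° = -69°
crank pin P = (r cos θ, r sin θ) = (15.409822, -40.143958)
h = r sin θ − e = -40.143958 − 8 = -48.143958
x = r cos θ + √(L² − h²) = 15.409822 + √(19881.0 − 2317.8407) = 15.409822 + 132.526070 = 147.935892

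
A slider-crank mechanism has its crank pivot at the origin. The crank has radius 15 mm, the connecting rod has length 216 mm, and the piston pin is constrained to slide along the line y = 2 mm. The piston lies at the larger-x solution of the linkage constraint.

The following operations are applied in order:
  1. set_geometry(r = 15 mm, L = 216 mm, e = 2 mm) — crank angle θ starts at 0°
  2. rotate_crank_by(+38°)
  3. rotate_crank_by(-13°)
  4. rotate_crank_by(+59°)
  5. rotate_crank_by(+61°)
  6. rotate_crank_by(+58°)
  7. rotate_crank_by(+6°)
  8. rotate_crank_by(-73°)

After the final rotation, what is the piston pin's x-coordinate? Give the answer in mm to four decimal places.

set_geometry: r = 15 mm, L = 216 mm, e = 2 mm; θ ← 0°
rotate_crank_by(+38°): θ ← 0° +38° = 38°
rotate_crank_by(-13°): θ ← 38° -13° = 25°
rotate_crank_by(+59°): θ ← 25° +59° = 84°
rotate_crank_by(+61°): θ ← 84° +61° = 145°
rotate_crank_by(+58°): θ ← 145° +58° = 203°
rotate_crank_by(+6°): θ ← 203° +6° = 209°
rotate_crank_by(-73°): θ ← 209° -73° = 136°
crank pin P = (r cos θ, r sin θ) = (-10.790097, 10.419876)
h = r sin θ − e = 10.419876 − 2 = 8.419876
x = r cos θ + √(L² − h²) = -10.790097 + √(46656.0 − 70.8943) = -10.790097 + 215.835830 = 205.045733

205.0457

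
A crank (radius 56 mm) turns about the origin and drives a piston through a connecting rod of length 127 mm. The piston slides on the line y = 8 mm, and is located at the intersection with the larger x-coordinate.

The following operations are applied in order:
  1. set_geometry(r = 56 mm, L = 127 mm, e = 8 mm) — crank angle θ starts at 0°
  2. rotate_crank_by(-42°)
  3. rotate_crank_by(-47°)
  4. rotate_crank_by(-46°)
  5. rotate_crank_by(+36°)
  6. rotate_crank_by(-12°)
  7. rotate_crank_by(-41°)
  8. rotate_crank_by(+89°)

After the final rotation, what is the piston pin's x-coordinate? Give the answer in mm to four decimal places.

138.4589

set_geometry: r = 56 mm, L = 127 mm, e = 8 mm; θ ← 0°
rotate_crank_by(-42°): θ ← 0° -42° = -42°
rotate_crank_by(-47°): θ ← -42° -47° = -89°
rotate_crank_by(-46°): θ ← -89° -46° = -135°
rotate_crank_by(+36°): θ ← -135° +36° = -99°
rotate_crank_by(-12°): θ ← -99° -12° = -111°
rotate_crank_by(-41°): θ ← -111° -41° = -152°
rotate_crank_by(+89°): θ ← -152° +89° = -63°
crank pin P = (r cos θ, r sin θ) = (25.423468, -49.896365)
h = r sin θ − e = -49.896365 − 8 = -57.896365
x = r cos θ + √(L² − h²) = 25.423468 + √(16129.0 − 3351.9891) = 25.423468 + 113.035441 = 138.458909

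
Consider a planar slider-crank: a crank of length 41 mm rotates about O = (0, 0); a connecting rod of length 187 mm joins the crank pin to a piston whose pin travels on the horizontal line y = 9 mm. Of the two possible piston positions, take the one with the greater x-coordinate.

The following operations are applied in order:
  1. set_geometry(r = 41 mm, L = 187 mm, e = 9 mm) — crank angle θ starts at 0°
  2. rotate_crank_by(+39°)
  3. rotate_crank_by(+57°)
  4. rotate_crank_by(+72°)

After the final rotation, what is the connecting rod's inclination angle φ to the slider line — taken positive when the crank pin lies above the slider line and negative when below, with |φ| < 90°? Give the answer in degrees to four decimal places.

-0.1457

set_geometry: r = 41 mm, L = 187 mm, e = 9 mm; θ ← 0°
rotate_crank_by(+39°): θ ← 0° +39° = 39°
rotate_crank_by(+57°): θ ← 39° +57° = 96°
rotate_crank_by(+72°): θ ← 96° +72° = 168°
crank pin P = (r cos θ, r sin θ) = (-40.104052, 8.524379)
h = r sin θ − e = 8.524379 − 9 = -0.475621
sin φ = h / L = -0.475621 / 187 = -0.00254343
φ = arcsin(-0.00254343) = -0.145728°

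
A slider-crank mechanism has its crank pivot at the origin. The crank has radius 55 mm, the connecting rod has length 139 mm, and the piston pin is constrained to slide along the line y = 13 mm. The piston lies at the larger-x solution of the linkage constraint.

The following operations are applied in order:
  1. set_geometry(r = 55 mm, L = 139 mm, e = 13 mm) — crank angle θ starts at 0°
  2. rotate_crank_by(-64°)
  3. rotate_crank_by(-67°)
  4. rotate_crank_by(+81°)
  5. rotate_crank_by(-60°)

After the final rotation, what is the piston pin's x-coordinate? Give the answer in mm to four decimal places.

104.2218

set_geometry: r = 55 mm, L = 139 mm, e = 13 mm; θ ← 0°
rotate_crank_by(-64°): θ ← 0° -64° = -64°
rotate_crank_by(-67°): θ ← -64° -67° = -131°
rotate_crank_by(+81°): θ ← -131° +81° = -50°
rotate_crank_by(-60°): θ ← -50° -60° = -110°
crank pin P = (r cos θ, r sin θ) = (-18.811108, -51.683094)
h = r sin θ − e = -51.683094 − 13 = -64.683094
x = r cos θ + √(L² − h²) = -18.811108 + √(19321.0 − 4183.9027) = -18.811108 + 123.032912 = 104.221804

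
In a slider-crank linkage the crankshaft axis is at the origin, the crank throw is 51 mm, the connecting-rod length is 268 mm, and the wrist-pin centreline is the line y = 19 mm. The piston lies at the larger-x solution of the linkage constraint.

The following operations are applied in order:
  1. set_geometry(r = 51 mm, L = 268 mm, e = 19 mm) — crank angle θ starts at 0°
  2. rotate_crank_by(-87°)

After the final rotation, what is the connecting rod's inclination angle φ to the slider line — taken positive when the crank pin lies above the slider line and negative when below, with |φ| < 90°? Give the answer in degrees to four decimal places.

set_geometry: r = 51 mm, L = 268 mm, e = 19 mm; θ ← 0°
rotate_crank_by(-87°): θ ← 0° -87° = -87°
crank pin P = (r cos θ, r sin θ) = (2.669134, -50.930106)
h = r sin θ − e = -50.930106 − 19 = -69.930106
sin φ = h / L = -69.930106 / 268 = -0.26093323
φ = arcsin(-0.26093323) = -15.125444°

-15.1254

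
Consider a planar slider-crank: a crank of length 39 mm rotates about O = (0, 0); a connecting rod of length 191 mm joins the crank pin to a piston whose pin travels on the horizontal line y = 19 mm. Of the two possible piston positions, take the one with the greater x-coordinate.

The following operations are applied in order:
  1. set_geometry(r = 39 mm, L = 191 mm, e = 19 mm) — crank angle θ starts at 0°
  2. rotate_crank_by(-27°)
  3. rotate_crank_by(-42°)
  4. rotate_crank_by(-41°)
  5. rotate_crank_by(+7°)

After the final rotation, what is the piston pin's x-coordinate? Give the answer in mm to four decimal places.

173.5232

set_geometry: r = 39 mm, L = 191 mm, e = 19 mm; θ ← 0°
rotate_crank_by(-27°): θ ← 0° -27° = -27°
rotate_crank_by(-42°): θ ← -27° -42° = -69°
rotate_crank_by(-41°): θ ← -69° -41° = -110°
rotate_crank_by(+7°): θ ← -110° +7° = -103°
crank pin P = (r cos θ, r sin θ) = (-8.773091, -38.000433)
h = r sin θ − e = -38.000433 − 19 = -57.000433
x = r cos θ + √(L² − h²) = -8.773091 + √(36481.0 − 3249.0493) = -8.773091 + 182.296327 = 173.523235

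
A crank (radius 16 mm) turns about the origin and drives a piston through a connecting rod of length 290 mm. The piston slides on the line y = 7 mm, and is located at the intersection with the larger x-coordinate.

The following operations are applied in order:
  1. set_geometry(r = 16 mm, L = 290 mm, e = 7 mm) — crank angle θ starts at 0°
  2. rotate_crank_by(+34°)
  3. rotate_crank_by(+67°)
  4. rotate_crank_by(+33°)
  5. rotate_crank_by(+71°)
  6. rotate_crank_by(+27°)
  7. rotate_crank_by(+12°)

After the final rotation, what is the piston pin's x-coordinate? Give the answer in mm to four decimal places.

282.1968

set_geometry: r = 16 mm, L = 290 mm, e = 7 mm; θ ← 0°
rotate_crank_by(+34°): θ ← 0° +34° = 34°
rotate_crank_by(+67°): θ ← 34° +67° = 101°
rotate_crank_by(+33°): θ ← 101° +33° = 134°
rotate_crank_by(+71°): θ ← 134° +71° = 205°
rotate_crank_by(+27°): θ ← 205° +27° = 232°
rotate_crank_by(+12°): θ ← 232° +12° = 244°
crank pin P = (r cos θ, r sin θ) = (-7.013938, -14.380705)
h = r sin θ − e = -14.380705 − 7 = -21.380705
x = r cos θ + √(L² − h²) = -7.013938 + √(84100.0 − 457.1345) = -7.013938 + 289.210763 = 282.196825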